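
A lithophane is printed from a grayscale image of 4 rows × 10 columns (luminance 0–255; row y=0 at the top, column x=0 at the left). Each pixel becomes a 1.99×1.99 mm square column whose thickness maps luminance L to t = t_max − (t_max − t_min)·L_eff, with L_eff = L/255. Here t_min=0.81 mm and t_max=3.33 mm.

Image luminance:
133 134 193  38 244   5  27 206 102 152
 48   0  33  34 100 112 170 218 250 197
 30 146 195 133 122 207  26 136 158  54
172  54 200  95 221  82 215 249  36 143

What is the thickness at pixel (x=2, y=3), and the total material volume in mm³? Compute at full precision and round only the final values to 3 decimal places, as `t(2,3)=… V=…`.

span = t_max - t_min = 3.33 - 0.81 = 2.520
L(2,3) = 200, L_eff = 200/255 = 0.784314
t(2,3) = 3.33 - 2.520·0.784314 = 1.354
Σt over all 4·10 pixels = 35316/425 ≈ 83.0964706
V = pitch²·Σt = 1.99²·35316/425 = 329.070

t(2,3)=1.354 V=329.070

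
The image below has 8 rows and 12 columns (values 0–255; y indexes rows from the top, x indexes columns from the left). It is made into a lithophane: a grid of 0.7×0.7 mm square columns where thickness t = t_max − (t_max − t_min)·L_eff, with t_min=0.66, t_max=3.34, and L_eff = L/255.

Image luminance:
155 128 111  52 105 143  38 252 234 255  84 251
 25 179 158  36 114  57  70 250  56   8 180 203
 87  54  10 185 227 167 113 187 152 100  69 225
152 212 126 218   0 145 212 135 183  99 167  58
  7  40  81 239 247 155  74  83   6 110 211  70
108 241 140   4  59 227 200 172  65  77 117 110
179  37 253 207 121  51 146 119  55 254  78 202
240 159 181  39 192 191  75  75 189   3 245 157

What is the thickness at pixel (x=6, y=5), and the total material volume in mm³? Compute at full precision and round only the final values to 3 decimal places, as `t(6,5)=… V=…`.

t(6,5)=1.238 V=91.618

span = t_max - t_min = 3.34 - 0.66 = 2.680
L(6,5) = 200, L_eff = 200/255 = 0.784314
t(6,5) = 3.34 - 2.680·0.784314 = 1.238
Σt over all 8·12 pixels = 1191974/6375 ≈ 186.9763137
V = pitch²·Σt = 0.7²·1191974/6375 = 91.618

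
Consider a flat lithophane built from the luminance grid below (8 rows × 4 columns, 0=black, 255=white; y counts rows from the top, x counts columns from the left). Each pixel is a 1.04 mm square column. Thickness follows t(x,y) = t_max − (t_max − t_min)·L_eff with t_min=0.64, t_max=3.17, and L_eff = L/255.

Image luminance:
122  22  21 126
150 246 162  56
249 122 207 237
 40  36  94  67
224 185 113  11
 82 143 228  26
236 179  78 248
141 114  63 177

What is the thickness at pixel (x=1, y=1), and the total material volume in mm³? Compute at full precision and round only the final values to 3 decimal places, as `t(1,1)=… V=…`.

t(1,1)=0.729 V=64.593

span = t_max - t_min = 3.17 - 0.64 = 2.530
L(1,1) = 246, L_eff = 246/255 = 0.964706
t(1,1) = 3.17 - 2.530·0.964706 = 0.729
Σt over all 8·4 pixels = 304571/5100 ≈ 59.7198039
V = pitch²·Σt = 1.04²·304571/5100 = 64.593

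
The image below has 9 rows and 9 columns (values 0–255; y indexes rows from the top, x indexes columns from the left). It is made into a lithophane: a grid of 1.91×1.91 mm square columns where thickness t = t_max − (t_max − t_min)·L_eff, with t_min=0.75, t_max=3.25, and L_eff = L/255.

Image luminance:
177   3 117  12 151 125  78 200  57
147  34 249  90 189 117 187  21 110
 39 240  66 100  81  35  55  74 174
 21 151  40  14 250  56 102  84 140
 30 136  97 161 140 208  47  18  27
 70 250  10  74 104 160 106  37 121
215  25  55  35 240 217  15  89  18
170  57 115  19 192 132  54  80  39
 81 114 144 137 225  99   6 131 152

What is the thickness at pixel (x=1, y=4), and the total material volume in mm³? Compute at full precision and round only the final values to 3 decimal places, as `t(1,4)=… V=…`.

t(1,4)=1.917 V=658.571

span = t_max - t_min = 3.25 - 0.75 = 2.500
L(1,4) = 136, L_eff = 136/255 = 0.533333
t(1,4) = 3.25 - 2.500·0.533333 = 1.917
Σt over all 9·9 pixels = 36827/204 ≈ 180.5245098
V = pitch²·Σt = 1.91²·36827/204 = 658.571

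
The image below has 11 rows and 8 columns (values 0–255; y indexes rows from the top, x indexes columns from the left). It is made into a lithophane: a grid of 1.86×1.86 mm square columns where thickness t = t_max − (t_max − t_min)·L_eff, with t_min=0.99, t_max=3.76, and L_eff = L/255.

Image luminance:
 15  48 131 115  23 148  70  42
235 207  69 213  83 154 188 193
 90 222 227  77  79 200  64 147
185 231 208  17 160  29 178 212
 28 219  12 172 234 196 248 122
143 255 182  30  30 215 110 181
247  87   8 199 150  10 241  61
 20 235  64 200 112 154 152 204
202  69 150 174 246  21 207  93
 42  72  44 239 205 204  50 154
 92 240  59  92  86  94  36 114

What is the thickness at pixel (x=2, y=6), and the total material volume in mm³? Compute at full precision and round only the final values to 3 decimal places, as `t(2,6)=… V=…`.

t(2,6)=3.673 V=702.537

span = t_max - t_min = 3.76 - 0.99 = 2.770
L(2,6) = 8, L_eff = 8/255 = 0.031373
t(2,6) = 3.76 - 2.770·0.031373 = 3.673
Σt over all 11·8 pixels = 863043/4250 ≈ 203.0689412
V = pitch²·Σt = 1.86²·863043/4250 = 702.537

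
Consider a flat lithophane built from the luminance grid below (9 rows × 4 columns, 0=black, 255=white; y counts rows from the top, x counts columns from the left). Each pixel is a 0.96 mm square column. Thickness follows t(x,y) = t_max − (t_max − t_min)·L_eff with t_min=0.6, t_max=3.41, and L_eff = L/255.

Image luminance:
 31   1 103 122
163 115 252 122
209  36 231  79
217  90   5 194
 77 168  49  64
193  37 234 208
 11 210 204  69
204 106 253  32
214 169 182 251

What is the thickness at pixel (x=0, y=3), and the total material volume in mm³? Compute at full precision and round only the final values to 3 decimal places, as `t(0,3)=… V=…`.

t(0,3)=1.019 V=63.322

span = t_max - t_min = 3.41 - 0.6 = 2.810
L(0,3) = 217, L_eff = 217/255 = 0.850980
t(0,3) = 3.41 - 2.810·0.850980 = 1.019
Σt over all 9·4 pixels = 23361/340 ≈ 68.7088235
V = pitch²·Σt = 0.96²·23361/340 = 63.322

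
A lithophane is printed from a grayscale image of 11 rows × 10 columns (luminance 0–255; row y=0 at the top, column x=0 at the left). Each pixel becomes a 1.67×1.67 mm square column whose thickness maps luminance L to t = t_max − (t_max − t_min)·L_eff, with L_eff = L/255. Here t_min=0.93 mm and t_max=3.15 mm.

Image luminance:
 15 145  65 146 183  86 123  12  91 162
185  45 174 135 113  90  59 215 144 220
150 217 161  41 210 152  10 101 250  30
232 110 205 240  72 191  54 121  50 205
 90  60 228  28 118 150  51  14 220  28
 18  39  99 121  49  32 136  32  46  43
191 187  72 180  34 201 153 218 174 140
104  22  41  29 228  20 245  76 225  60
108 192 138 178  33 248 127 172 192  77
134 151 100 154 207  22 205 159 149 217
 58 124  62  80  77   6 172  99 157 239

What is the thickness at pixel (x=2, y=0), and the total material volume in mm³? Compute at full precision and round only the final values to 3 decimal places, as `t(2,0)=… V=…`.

span = t_max - t_min = 3.15 - 0.93 = 2.220
L(2,0) = 65, L_eff = 65/255 = 0.254902
t(2,0) = 3.15 - 2.220·0.254902 = 2.584
Σt over all 11·10 pixels = 487506/2125 ≈ 229.4145882
V = pitch²·Σt = 1.67²·487506/2125 = 639.814

t(2,0)=2.584 V=639.814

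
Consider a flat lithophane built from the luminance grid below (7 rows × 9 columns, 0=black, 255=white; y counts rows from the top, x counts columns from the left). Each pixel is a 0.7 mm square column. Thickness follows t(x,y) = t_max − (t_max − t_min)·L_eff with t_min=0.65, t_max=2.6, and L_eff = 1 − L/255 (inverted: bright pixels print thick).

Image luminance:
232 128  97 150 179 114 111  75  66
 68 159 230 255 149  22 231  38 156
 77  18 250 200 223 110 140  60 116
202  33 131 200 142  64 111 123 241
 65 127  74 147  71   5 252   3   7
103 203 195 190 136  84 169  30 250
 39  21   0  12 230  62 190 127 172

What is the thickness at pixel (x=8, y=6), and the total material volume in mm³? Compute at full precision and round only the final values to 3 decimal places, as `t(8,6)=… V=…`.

t(8,6)=1.965 V=49.536

span = t_max - t_min = 2.6 - 0.65 = 1.950
L(8,6) = 172, L_eff = 1 - 172/255 = 0.325490 (inverted)
t(8,6) = 2.6 - 1.950·0.325490 = 1.965
Σt over all 7·9 pixels = 8593/85 ≈ 101.0941176
V = pitch²·Σt = 0.7²·8593/85 = 49.536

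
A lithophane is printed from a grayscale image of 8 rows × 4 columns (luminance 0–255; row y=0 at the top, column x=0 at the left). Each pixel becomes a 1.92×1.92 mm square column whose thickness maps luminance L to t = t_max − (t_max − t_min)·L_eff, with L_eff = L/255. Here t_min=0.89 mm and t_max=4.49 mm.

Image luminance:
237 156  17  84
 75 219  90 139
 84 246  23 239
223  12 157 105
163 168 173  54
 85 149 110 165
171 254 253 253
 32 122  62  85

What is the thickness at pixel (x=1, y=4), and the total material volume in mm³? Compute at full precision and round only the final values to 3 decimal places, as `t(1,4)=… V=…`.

t(1,4)=2.118 V=300.411

span = t_max - t_min = 4.49 - 0.89 = 3.600
L(1,4) = 168, L_eff = 168/255 = 0.658824
t(1,4) = 4.49 - 3.600·0.658824 = 2.118
Σt over all 8·4 pixels = 34634/425 ≈ 81.4917647
V = pitch²·Σt = 1.92²·34634/425 = 300.411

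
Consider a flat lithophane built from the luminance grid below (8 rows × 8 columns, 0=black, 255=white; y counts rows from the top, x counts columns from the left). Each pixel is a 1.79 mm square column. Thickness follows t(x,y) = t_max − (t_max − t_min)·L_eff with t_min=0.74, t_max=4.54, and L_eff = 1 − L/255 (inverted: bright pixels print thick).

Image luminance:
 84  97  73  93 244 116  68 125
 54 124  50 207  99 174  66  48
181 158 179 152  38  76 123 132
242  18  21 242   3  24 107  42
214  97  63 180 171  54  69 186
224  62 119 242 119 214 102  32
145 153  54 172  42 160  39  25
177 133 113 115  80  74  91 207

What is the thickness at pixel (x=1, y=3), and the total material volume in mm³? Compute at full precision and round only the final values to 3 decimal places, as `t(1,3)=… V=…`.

span = t_max - t_min = 4.54 - 0.74 = 3.800
L(1,3) = 18, L_eff = 1 - 18/255 = 0.929412 (inverted)
t(1,3) = 4.54 - 3.800·0.929412 = 1.008
Σt over all 8·8 pixels = 200756/1275 ≈ 157.4556863
V = pitch²·Σt = 1.79²·200756/1275 = 504.504

t(1,3)=1.008 V=504.504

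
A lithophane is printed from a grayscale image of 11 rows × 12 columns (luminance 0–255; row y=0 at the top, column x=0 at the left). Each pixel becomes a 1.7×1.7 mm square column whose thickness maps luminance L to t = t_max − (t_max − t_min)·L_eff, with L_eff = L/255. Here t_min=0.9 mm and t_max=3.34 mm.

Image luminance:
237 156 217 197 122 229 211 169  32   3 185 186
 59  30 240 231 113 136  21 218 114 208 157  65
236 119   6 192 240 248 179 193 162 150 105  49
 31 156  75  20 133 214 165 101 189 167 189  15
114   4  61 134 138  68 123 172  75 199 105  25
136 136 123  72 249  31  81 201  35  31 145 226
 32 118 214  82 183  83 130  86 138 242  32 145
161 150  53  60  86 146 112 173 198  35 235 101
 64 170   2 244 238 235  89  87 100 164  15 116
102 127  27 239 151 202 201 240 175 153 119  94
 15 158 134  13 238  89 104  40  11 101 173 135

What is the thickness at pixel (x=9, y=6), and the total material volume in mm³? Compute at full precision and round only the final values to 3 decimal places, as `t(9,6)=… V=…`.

span = t_max - t_min = 3.34 - 0.9 = 2.440
L(9,6) = 242, L_eff = 242/255 = 0.949020
t(9,6) = 3.34 - 2.440·0.949020 = 1.024
Σt over all 11·12 pixels = 1766656/6375 ≈ 277.1225098
V = pitch²·Σt = 1.7²·1766656/6375 = 800.884

t(9,6)=1.024 V=800.884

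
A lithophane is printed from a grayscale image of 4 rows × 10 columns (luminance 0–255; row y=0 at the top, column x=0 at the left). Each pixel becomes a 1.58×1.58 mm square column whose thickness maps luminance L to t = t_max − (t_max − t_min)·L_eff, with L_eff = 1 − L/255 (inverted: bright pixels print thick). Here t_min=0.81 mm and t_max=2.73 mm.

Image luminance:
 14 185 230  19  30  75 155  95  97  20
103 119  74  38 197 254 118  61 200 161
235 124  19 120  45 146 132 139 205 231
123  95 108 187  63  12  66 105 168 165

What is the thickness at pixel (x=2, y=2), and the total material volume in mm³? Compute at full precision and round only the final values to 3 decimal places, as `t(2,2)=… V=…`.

span = t_max - t_min = 2.73 - 0.81 = 1.920
L(2,2) = 19, L_eff = 1 - 19/255 = 0.925490 (inverted)
t(2,2) = 2.73 - 1.920·0.925490 = 0.953
Σt over all 4·10 pixels = 144578/2125 ≈ 68.0367059
V = pitch²·Σt = 1.58²·144578/2125 = 169.847

t(2,2)=0.953 V=169.847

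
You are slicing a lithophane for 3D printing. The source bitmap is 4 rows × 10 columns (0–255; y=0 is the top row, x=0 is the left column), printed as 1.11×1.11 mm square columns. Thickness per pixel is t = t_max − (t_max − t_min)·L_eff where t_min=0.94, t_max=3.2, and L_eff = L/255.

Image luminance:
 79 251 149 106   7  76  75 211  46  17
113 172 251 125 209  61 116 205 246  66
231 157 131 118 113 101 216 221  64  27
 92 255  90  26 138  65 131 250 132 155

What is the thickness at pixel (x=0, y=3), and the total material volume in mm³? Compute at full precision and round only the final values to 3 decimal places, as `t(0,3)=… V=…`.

span = t_max - t_min = 3.2 - 0.94 = 2.260
L(0,3) = 92, L_eff = 92/255 = 0.360784
t(0,3) = 3.2 - 2.260·0.360784 = 2.385
Σt over all 4·10 pixels = 516889/6375 ≈ 81.0806275
V = pitch²·Σt = 1.11²·516889/6375 = 99.899

t(0,3)=2.385 V=99.899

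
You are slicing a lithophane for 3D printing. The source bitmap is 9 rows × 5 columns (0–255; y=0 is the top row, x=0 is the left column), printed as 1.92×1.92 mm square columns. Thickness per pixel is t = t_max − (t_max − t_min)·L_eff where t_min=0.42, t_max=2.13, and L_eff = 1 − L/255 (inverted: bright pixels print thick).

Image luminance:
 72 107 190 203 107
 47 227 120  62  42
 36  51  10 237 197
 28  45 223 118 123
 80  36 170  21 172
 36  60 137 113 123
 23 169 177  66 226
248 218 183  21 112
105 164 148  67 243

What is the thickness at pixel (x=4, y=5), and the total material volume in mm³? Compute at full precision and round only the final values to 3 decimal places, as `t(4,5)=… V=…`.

t(4,5)=1.245 V=202.249

span = t_max - t_min = 2.13 - 0.42 = 1.710
L(4,5) = 123, L_eff = 1 - 123/255 = 0.517647 (inverted)
t(4,5) = 2.13 - 1.710·0.517647 = 1.245
Σt over all 9·5 pixels = 466341/8500 ≈ 54.8636471
V = pitch²·Σt = 1.92²·466341/8500 = 202.249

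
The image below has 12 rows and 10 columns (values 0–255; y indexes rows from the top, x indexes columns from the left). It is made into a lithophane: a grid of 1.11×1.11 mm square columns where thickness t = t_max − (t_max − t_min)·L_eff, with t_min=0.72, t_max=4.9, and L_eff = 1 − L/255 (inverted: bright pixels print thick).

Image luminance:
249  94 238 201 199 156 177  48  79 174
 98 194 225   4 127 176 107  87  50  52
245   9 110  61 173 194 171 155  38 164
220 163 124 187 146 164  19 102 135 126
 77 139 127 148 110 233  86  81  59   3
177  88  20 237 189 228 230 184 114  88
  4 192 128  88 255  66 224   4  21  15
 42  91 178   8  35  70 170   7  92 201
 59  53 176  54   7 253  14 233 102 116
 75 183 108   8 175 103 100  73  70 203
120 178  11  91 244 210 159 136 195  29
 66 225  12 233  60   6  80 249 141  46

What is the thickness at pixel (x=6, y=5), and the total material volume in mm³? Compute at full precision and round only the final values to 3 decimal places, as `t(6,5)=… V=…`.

t(6,5)=4.490 V=401.448

span = t_max - t_min = 4.9 - 0.72 = 4.180
L(6,5) = 230, L_eff = 1 - 230/255 = 0.098039 (inverted)
t(6,5) = 4.9 - 4.180·0.098039 = 4.490
Σt over all 12·10 pixels = 2077127/6375 ≈ 325.8238431
V = pitch²·Σt = 1.11²·2077127/6375 = 401.448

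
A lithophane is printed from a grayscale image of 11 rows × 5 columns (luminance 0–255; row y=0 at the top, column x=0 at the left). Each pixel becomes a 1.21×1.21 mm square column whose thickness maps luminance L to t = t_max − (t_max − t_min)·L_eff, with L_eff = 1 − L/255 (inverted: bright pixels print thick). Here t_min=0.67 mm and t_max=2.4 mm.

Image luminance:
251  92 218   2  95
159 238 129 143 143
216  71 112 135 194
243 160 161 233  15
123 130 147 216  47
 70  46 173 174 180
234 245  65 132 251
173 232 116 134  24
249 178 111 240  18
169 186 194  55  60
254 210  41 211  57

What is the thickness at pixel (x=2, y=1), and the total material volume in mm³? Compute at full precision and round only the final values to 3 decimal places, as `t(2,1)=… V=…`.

span = t_max - t_min = 2.4 - 0.67 = 1.730
L(2,1) = 129, L_eff = 1 - 129/255 = 0.494118 (inverted)
t(2,1) = 2.4 - 1.730·0.494118 = 1.545
Σt over all 11·5 pixels = 235049/2550 ≈ 92.1760784
V = pitch²·Σt = 1.21²·235049/2550 = 134.955

t(2,1)=1.545 V=134.955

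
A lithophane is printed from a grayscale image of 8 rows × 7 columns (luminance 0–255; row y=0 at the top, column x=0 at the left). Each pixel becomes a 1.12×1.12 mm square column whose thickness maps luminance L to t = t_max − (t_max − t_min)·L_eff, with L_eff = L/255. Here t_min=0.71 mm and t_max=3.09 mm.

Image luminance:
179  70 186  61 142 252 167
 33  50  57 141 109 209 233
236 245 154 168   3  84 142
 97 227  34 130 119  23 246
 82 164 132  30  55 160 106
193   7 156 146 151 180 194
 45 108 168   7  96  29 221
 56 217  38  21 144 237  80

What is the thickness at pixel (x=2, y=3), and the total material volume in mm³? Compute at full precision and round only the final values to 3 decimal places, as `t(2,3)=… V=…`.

span = t_max - t_min = 3.09 - 0.71 = 2.380
L(2,3) = 34, L_eff = 34/255 = 0.133333
t(2,3) = 3.09 - 2.380·0.133333 = 2.773
Σt over all 8·7 pixels = 107.52
V = pitch²·Σt = 1.12²·107.52 = 134.873

t(2,3)=2.773 V=134.873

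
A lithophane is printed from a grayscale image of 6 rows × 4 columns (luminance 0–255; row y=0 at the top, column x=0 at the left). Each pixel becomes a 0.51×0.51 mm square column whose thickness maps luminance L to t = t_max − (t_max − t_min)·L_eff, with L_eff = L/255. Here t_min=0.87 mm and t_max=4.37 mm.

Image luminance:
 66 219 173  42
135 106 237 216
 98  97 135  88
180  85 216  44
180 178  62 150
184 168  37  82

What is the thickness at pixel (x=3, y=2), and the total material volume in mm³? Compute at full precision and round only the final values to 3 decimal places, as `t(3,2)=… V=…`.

span = t_max - t_min = 4.37 - 0.87 = 3.500
L(3,2) = 88, L_eff = 88/255 = 0.345098
t(3,2) = 4.37 - 3.500·0.345098 = 3.162
Σt over all 6·4 pixels = 78107/1275 ≈ 61.2603922
V = pitch²·Σt = 0.51²·78107/1275 = 15.934

t(3,2)=3.162 V=15.934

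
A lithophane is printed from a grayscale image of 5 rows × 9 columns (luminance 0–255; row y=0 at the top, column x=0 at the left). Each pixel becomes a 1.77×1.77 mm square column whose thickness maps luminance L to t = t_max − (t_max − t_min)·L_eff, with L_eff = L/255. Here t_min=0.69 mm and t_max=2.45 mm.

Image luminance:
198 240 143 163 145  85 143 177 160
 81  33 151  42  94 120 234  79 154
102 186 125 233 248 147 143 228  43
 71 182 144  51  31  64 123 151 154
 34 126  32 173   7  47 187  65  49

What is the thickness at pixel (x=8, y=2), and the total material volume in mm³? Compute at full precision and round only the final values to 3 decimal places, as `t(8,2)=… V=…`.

span = t_max - t_min = 2.45 - 0.69 = 1.760
L(8,2) = 43, L_eff = 43/255 = 0.168627
t(8,2) = 2.45 - 1.760·0.168627 = 2.153
Σt over all 5·9 pixels = 1827887/25500 ≈ 71.6818431
V = pitch²·Σt = 1.77²·1827887/25500 = 224.572

t(8,2)=2.153 V=224.572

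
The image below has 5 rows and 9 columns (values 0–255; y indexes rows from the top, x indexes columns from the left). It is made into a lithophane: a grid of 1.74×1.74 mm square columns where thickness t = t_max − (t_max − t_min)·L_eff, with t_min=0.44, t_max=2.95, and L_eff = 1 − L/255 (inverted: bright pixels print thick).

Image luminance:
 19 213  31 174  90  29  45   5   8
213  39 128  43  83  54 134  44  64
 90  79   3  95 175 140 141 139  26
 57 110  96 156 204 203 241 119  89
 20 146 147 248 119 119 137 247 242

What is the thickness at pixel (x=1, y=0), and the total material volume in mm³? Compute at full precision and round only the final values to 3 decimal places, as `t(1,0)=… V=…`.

span = t_max - t_min = 2.95 - 0.44 = 2.510
L(1,0) = 213, L_eff = 1 - 213/255 = 0.164706 (inverted)
t(1,0) = 2.95 - 2.510·0.164706 = 2.537
Σt over all 5·9 pixels = 146742/2125 ≈ 69.0550588
V = pitch²·Σt = 1.74²·146742/2125 = 209.071

t(1,0)=2.537 V=209.071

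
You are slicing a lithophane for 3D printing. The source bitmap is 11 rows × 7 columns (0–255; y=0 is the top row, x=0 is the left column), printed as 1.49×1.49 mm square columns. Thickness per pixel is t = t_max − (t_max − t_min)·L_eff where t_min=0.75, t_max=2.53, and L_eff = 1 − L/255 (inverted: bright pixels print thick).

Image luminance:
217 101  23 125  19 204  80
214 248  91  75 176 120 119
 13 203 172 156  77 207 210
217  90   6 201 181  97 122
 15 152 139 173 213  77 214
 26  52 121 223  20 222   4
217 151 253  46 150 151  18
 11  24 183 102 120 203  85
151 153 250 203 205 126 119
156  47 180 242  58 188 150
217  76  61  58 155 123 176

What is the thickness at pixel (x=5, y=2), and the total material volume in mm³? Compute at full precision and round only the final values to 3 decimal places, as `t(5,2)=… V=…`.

span = t_max - t_min = 2.53 - 0.75 = 1.780
L(5,2) = 207, L_eff = 1 - 207/255 = 0.188235 (inverted)
t(5,2) = 2.53 - 1.780·0.188235 = 2.195
Σt over all 11·7 pixels = 3292319/25500 ≈ 129.1105490
V = pitch²·Σt = 1.49²·3292319/25500 = 286.638

t(5,2)=2.195 V=286.638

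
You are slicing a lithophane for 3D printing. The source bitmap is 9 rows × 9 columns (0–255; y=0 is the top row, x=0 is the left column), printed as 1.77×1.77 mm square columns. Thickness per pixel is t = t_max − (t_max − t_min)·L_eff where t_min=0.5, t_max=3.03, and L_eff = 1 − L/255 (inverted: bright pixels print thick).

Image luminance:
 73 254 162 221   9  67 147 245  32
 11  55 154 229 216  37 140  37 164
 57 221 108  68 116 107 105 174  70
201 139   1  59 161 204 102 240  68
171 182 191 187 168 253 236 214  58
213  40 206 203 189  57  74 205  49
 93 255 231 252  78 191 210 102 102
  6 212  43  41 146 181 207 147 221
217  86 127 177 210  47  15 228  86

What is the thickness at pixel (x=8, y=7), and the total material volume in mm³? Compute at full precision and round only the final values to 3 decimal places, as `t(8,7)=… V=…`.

span = t_max - t_min = 3.03 - 0.5 = 2.530
L(8,7) = 221, L_eff = 1 - 221/255 = 0.133333 (inverted)
t(8,7) = 3.03 - 2.530·0.133333 = 2.693
Σt over all 9·9 pixels = 3881783/25500 ≈ 152.2267843
V = pitch²·Σt = 1.77²·3881783/25500 = 476.911

t(8,7)=2.693 V=476.911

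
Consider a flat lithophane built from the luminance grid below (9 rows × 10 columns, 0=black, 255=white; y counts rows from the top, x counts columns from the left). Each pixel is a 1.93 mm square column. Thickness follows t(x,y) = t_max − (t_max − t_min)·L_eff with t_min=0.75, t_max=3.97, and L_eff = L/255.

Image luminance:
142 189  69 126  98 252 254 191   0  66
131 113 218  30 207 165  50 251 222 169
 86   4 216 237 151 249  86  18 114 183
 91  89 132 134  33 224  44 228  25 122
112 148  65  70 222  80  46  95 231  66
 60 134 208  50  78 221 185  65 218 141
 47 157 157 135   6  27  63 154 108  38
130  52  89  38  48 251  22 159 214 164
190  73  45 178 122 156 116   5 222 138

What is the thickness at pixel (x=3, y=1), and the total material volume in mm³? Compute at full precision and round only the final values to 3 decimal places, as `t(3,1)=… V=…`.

span = t_max - t_min = 3.97 - 0.75 = 3.220
L(3,1) = 30, L_eff = 30/255 = 0.117647
t(3,1) = 3.97 - 3.220·0.117647 = 3.591
Σt over all 9·10 pixels = 917029/4250 ≈ 215.7715294
V = pitch²·Σt = 1.93²·917029/4250 = 803.727

t(3,1)=3.591 V=803.727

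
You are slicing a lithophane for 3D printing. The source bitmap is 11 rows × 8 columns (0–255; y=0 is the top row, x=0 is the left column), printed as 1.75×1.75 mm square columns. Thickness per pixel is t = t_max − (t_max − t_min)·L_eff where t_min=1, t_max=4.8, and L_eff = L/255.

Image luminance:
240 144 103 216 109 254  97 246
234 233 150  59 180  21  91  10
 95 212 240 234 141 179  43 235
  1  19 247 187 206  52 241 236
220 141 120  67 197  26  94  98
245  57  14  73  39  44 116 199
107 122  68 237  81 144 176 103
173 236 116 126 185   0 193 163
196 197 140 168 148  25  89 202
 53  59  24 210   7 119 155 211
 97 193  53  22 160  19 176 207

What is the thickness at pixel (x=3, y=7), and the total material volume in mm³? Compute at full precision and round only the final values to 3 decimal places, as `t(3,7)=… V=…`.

t(3,7)=2.922 V=752.114

span = t_max - t_min = 4.8 - 1 = 3.800
L(3,7) = 126, L_eff = 126/255 = 0.494118
t(3,7) = 4.8 - 3.800·0.494118 = 2.922
Σt over all 11·8 pixels = 4175/17 ≈ 245.5882353
V = pitch²·Σt = 1.75²·4175/17 = 752.114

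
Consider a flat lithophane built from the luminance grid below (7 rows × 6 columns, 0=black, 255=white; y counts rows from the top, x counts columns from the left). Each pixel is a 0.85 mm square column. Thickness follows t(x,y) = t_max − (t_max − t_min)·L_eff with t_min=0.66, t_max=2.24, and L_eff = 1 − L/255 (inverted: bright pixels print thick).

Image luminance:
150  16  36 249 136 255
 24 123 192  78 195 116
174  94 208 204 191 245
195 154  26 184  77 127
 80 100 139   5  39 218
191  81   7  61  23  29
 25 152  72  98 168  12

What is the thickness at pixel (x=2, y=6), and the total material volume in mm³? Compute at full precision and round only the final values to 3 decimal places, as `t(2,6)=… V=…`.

span = t_max - t_min = 2.24 - 0.66 = 1.580
L(2,6) = 72, L_eff = 1 - 72/255 = 0.717647 (inverted)
t(2,6) = 2.24 - 1.580·0.717647 = 1.106
Σt over all 7·6 pixels = 744401/12750 ≈ 58.3843922
V = pitch²·Σt = 0.85²·744401/12750 = 42.183

t(2,6)=1.106 V=42.183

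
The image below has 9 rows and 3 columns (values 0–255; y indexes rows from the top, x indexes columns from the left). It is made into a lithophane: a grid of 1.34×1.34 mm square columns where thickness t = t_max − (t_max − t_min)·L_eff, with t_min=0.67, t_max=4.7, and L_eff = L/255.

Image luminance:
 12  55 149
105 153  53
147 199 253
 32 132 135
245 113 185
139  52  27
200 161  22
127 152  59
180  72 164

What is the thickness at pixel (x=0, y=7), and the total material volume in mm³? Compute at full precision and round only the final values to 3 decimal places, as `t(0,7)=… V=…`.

t(0,7)=2.693 V=133.563

span = t_max - t_min = 4.7 - 0.67 = 4.030
L(0,7) = 127, L_eff = 127/255 = 0.498039
t(0,7) = 4.7 - 4.030·0.498039 = 2.693
Σt over all 9·3 pixels = 1896781/25500 ≈ 74.3835686
V = pitch²·Σt = 1.34²·1896781/25500 = 133.563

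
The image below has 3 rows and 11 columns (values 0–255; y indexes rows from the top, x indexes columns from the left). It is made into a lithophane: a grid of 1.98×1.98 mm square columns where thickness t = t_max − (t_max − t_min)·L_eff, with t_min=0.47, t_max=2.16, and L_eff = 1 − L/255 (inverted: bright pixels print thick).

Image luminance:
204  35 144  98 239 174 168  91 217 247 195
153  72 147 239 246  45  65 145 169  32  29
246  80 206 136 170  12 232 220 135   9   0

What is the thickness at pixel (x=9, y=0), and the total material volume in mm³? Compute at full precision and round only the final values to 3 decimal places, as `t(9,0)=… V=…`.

t(9,0)=2.107 V=180.324

span = t_max - t_min = 2.16 - 0.47 = 1.690
L(9,0) = 247, L_eff = 1 - 247/255 = 0.031373 (inverted)
t(9,0) = 2.16 - 1.690·0.031373 = 2.107
Σt over all 3·11 pixels = 234581/5100 ≈ 45.9962745
V = pitch²·Σt = 1.98²·234581/5100 = 180.324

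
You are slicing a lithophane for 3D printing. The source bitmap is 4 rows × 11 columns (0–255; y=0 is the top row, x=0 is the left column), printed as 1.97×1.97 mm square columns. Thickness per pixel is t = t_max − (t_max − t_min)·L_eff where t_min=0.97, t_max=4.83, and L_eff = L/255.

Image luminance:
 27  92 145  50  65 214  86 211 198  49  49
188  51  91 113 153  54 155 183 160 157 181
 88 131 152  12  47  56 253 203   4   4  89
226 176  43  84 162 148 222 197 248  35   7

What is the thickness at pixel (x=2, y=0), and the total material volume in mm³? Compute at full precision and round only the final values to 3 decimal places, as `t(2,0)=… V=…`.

span = t_max - t_min = 4.83 - 0.97 = 3.860
L(2,0) = 145, L_eff = 145/255 = 0.568627
t(2,0) = 4.83 - 3.860·0.568627 = 2.635
Σt over all 4·11 pixels = 564881/4250 ≈ 132.9131765
V = pitch²·Σt = 1.97²·564881/4250 = 515.823

t(2,0)=2.635 V=515.823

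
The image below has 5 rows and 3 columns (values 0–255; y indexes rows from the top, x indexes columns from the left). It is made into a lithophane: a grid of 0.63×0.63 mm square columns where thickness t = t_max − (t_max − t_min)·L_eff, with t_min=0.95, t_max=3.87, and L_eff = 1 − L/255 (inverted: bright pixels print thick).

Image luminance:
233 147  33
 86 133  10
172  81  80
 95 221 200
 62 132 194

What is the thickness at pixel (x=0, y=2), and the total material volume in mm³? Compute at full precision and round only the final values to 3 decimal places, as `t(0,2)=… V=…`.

span = t_max - t_min = 3.87 - 0.95 = 2.920
L(0,2) = 172, L_eff = 1 - 172/255 = 0.325490 (inverted)
t(0,2) = 3.87 - 2.920·0.325490 = 2.920
Σt over all 5·3 pixels = 912043/25500 ≈ 35.7663922
V = pitch²·Σt = 0.63²·912043/25500 = 14.196

t(0,2)=2.920 V=14.196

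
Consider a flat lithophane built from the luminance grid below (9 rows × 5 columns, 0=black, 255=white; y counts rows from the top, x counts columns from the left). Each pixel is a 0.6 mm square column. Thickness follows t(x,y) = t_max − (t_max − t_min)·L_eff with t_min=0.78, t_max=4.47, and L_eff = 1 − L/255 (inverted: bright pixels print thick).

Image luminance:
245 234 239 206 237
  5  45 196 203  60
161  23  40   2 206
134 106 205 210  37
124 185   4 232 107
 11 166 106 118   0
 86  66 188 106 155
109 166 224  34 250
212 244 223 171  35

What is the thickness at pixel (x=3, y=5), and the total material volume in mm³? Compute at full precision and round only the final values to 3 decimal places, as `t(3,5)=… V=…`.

span = t_max - t_min = 4.47 - 0.78 = 3.690
L(3,5) = 118, L_eff = 1 - 118/255 = 0.537255 (inverted)
t(3,5) = 4.47 - 3.690·0.537255 = 2.488
Σt over all 9·5 pixels = 525309/4250 ≈ 123.6021176
V = pitch²·Σt = 0.6²·525309/4250 = 44.497

t(3,5)=2.488 V=44.497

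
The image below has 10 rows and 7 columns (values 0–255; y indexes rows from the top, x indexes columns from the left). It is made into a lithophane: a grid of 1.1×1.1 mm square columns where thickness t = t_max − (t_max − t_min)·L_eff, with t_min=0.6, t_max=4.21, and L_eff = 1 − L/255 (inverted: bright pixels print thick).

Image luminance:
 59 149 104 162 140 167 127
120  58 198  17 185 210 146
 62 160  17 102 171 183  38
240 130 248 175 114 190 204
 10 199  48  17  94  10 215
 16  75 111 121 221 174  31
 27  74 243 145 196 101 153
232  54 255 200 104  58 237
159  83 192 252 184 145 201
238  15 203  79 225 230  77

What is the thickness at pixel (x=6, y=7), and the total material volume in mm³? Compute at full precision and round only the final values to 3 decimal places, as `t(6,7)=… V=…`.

span = t_max - t_min = 4.21 - 0.6 = 3.610
L(6,7) = 237, L_eff = 1 - 237/255 = 0.070588 (inverted)
t(6,7) = 4.21 - 3.610·0.070588 = 3.955
Σt over all 10·7 pixels = 226469/1275 ≈ 177.6227451
V = pitch²·Σt = 1.1²·226469/1275 = 214.924

t(6,7)=3.955 V=214.924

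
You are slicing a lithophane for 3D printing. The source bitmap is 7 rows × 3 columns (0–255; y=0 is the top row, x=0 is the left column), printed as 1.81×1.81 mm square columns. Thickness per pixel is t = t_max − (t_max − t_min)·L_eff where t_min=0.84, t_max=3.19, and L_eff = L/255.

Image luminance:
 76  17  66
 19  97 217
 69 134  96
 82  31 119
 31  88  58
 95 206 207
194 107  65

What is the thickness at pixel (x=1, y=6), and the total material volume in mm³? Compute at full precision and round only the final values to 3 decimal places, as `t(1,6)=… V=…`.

span = t_max - t_min = 3.19 - 0.84 = 2.350
L(1,6) = 107, L_eff = 107/255 = 0.419608
t(1,6) = 3.19 - 2.350·0.419608 = 2.204
Σt over all 7·3 pixels = 14363/300 ≈ 47.8766667
V = pitch²·Σt = 1.81²·14363/300 = 156.849

t(1,6)=2.204 V=156.849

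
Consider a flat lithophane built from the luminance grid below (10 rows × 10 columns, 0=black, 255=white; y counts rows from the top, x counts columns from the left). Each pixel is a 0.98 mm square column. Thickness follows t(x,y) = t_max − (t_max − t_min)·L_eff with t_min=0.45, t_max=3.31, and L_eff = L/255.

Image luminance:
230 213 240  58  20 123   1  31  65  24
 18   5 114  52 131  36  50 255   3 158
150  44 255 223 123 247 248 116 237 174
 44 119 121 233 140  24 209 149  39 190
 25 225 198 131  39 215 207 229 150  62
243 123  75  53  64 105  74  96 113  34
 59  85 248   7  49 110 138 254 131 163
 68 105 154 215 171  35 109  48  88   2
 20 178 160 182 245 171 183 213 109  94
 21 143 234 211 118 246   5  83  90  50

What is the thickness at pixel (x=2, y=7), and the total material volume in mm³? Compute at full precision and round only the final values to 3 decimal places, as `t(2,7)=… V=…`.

t(2,7)=1.583 V=184.670

span = t_max - t_min = 3.31 - 0.45 = 2.860
L(2,7) = 154, L_eff = 154/255 = 0.603922
t(2,7) = 3.31 - 2.860·0.603922 = 1.583
Σt over all 10·10 pixels = 1225813/6375 ≈ 192.2843922
V = pitch²·Σt = 0.98²·1225813/6375 = 184.670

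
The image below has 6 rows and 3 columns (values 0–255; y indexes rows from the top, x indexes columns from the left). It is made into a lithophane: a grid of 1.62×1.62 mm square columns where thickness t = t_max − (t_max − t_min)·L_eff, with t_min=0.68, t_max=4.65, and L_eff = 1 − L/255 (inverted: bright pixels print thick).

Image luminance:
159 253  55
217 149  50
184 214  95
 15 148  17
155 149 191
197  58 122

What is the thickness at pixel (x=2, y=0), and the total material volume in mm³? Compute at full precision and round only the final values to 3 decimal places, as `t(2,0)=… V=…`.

t(2,0)=1.536 V=131.327

span = t_max - t_min = 4.65 - 0.68 = 3.970
L(2,0) = 55, L_eff = 1 - 55/255 = 0.784314 (inverted)
t(2,0) = 4.65 - 3.970·0.784314 = 1.536
Σt over all 6·3 pixels = 319009/6375 ≈ 50.0406275
V = pitch²·Σt = 1.62²·319009/6375 = 131.327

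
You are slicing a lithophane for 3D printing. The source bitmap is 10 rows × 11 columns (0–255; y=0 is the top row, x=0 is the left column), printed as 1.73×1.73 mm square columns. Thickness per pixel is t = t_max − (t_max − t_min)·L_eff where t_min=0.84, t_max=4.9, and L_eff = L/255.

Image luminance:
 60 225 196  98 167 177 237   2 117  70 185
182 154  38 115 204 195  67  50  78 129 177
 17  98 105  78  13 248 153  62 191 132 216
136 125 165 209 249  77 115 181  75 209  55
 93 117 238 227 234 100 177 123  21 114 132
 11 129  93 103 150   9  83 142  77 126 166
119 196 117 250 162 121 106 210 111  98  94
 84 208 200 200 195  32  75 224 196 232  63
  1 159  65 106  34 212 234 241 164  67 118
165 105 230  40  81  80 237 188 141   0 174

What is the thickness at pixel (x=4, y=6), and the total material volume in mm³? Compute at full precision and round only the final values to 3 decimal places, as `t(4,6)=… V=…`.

span = t_max - t_min = 4.9 - 0.84 = 4.060
L(4,6) = 162, L_eff = 162/255 = 0.635294
t(4,6) = 4.9 - 4.060·0.635294 = 2.321
Σt over all 10·11 pixels = 1950977/6375 ≈ 306.0356078
V = pitch²·Σt = 1.73²·1950977/6375 = 915.934

t(4,6)=2.321 V=915.934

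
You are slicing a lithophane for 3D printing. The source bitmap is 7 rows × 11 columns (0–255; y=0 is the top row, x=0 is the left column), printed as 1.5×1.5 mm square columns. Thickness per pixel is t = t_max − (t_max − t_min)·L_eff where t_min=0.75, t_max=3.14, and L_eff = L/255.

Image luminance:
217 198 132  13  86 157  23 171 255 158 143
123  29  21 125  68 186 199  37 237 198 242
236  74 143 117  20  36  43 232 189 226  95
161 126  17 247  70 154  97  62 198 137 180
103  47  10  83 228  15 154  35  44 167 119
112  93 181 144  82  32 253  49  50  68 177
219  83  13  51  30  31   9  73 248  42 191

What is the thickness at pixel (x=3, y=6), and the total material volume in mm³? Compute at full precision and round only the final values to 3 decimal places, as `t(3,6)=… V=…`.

t(3,6)=2.662 V=351.807

span = t_max - t_min = 3.14 - 0.75 = 2.390
L(3,6) = 51, L_eff = 51/255 = 0.200000
t(3,6) = 3.14 - 2.390·0.200000 = 2.662
Σt over all 7·11 pixels = 332262/2125 ≈ 156.3585882
V = pitch²·Σt = 1.5²·332262/2125 = 351.807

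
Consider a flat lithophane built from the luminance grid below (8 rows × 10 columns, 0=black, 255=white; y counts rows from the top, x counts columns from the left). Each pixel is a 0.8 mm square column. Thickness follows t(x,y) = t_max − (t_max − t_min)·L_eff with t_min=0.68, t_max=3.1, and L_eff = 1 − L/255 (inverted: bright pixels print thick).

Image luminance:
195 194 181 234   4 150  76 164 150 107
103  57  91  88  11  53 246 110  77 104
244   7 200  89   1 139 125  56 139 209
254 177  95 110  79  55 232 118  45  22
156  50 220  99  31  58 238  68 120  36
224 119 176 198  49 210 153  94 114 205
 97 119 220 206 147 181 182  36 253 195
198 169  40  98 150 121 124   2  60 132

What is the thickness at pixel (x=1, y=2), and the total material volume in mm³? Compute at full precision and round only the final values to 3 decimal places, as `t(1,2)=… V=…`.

span = t_max - t_min = 3.1 - 0.68 = 2.420
L(1,2) = 7, L_eff = 1 - 7/255 = 0.972549 (inverted)
t(1,2) = 3.1 - 2.420·0.972549 = 0.746
Σt over all 8·10 pixels = 1920419/12750 ≈ 150.6210980
V = pitch²·Σt = 0.8²·1920419/12750 = 96.398

t(1,2)=0.746 V=96.398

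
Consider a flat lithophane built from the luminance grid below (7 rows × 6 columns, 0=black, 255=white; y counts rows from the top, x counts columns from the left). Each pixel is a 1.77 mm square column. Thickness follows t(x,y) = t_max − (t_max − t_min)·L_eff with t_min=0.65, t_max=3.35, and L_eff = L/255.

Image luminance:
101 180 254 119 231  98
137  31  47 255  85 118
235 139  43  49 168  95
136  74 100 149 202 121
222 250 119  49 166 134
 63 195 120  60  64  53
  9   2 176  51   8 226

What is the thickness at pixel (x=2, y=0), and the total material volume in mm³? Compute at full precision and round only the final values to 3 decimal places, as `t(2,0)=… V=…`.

span = t_max - t_min = 3.35 - 0.65 = 2.700
L(2,0) = 254, L_eff = 254/255 = 0.996078
t(2,0) = 3.35 - 2.700·0.996078 = 0.661
Σt over all 7·6 pixels = 86.34
V = pitch²·Σt = 1.77²·86.34 = 270.495

t(2,0)=0.661 V=270.495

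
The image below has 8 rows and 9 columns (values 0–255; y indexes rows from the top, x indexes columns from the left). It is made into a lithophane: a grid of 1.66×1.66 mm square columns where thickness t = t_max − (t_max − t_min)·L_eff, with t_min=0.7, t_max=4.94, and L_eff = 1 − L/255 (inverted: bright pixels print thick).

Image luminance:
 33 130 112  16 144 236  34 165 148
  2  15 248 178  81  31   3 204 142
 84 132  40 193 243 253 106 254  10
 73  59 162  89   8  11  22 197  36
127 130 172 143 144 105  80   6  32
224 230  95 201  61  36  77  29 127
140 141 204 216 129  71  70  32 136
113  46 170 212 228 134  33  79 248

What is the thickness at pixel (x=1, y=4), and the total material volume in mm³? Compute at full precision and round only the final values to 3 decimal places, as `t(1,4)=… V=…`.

span = t_max - t_min = 4.94 - 0.7 = 4.240
L(1,4) = 130, L_eff = 1 - 130/255 = 0.490196 (inverted)
t(1,4) = 4.94 - 4.240·0.490196 = 2.862
Σt over all 8·9 pixels = 240538/1275 ≈ 188.6572549
V = pitch²·Σt = 1.66²·240538/1275 = 519.864

t(1,4)=2.862 V=519.864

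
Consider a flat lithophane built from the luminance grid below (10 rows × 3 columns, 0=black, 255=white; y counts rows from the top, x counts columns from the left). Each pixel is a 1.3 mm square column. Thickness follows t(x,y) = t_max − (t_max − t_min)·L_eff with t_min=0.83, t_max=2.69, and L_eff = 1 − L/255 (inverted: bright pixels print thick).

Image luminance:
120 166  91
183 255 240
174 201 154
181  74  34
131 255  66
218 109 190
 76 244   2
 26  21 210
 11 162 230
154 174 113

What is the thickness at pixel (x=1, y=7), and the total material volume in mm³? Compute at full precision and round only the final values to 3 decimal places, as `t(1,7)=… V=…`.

span = t_max - t_min = 2.69 - 0.83 = 1.860
L(1,7) = 21, L_eff = 1 - 21/255 = 0.917647 (inverted)
t(1,7) = 2.69 - 1.860·0.917647 = 0.983
Σt over all 10·3 pixels = 23804/425 ≈ 56.0094118
V = pitch²·Σt = 1.3²·23804/425 = 94.656

t(1,7)=0.983 V=94.656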